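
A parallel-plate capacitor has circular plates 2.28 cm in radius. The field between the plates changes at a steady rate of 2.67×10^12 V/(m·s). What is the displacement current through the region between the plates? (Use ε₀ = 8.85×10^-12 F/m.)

0.0386 A

The displacement current is ε₀ times dΦ_E/dt = ε₀ A dE/dt = (8.85×10^-12)(1.633×10^-3)(2.67×10^12) = 0.0386 A.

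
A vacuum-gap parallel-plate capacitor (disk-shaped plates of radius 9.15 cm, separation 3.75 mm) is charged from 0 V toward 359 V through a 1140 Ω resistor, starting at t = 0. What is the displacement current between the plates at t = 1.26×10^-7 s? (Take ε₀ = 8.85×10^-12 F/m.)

0.0531 A

C = ε₀A/d = (8.85×10^-12)(0.02630)/(3.75×10^-3) = 6.207×10^-11 F and τ = RC = 7.076×10^-8 s. I_d in the gap equals the RC charging current.
I_d(t) = (V₀/R) e^(−t/τ) = 0.3149 · e^(−1.781) = 0.0531 A.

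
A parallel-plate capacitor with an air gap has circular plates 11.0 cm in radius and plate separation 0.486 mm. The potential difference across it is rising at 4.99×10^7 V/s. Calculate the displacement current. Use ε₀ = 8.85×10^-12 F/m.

C = ε₀A/d = (8.85×10^-12)(0.03801)/(4.86×10^-4) = 6.922×10^-10 F.
I_d = C dV/dt = (6.922×10^-10)(4.99×10^7) = 0.0345 A.

0.0345 A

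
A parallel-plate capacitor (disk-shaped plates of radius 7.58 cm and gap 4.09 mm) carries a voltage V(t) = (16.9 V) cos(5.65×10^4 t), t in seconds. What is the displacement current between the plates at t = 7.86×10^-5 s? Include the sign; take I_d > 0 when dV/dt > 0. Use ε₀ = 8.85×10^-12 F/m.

dV/dt = (16.9)(5.65×10^4)·−sin(4.4409) = 9.199×10^5 V/s.
I_d = C dV/dt with C = ε₀A/d = (8.85×10^-12)(0.01805)/(4.09×10^-3) = 3.906×10^-11 F, so I_d = (3.906×10^-11)(9.199×10^5) = 3.59×10^-5 A.

3.59×10^-5 A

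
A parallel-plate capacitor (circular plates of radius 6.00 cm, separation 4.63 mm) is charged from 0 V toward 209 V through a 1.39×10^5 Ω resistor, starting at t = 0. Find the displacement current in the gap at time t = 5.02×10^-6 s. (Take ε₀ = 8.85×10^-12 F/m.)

C = ε₀A/d = (8.85×10^-12)(0.01131)/(4.63×10^-3) = 2.162×10^-11 F, so τ = RC = 3.005×10^-6 s.
The conduction current is I(t) = (V₀/R) e^(−t/τ), and the displacement current between the plates equals it.
t/τ = 1.671; I_d = (209/1.39×10^5) · e^(−1.671) = (1.504×10^-3)(0.1881) = 2.83×10^-4 A.

2.83×10^-4 A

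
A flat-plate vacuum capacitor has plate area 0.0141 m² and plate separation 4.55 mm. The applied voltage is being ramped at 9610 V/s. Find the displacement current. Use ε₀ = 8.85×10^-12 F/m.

E = V/d so dE/dt = (dV/dt)/d = 2.112×10^6 V/(m·s), and I_d = ε₀ A dE/dt = (8.85×10^-12)(0.0141)(2.112×10^6) = 2.64×10^-7 A.

2.64×10^-7 A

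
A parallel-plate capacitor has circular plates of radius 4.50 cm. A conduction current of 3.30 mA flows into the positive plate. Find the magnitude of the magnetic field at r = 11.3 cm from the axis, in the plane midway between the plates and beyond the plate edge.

Between the plates the displacement current equals the wire current: I_d = 3.30 mA = 3.30×10^-3 A.
With r > R the enclosed displacement current is the full I_d; B = μ₀ I_d / (2πr) = 5.84×10^-9 T.

5.84×10^-9 T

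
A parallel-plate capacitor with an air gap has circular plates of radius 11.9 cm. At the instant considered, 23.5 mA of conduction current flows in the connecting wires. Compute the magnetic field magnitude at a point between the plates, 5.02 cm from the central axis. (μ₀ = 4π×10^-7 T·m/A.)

No conduction current crosses the gap, so I_d there equals the 0.0235 A in the leads.
For r < R the Ampère–Maxwell law gives B(2πr) = μ₀ I_d (r²/R²), so B = μ₀ I_d r/(2πR²) = (4π×10^-7)(0.0235)(0.0502)/(2π·0.119²) = 1.67×10^-8 T.

1.67×10^-8 T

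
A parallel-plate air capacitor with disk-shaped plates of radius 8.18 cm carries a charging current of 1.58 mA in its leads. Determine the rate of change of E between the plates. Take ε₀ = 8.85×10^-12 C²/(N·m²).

8.49×10^9 V/(m·s)

Charge continuity gives I_d = I = 1.58×10^-3 A between the plates.
Then dE/dt = I_d/(ε₀A) = 8.49×10^9 V/(m·s).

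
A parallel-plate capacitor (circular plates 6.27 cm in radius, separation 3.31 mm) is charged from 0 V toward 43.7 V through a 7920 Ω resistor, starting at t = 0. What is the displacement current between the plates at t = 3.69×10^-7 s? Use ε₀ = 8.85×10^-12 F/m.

C = ε₀A/d = (8.85×10^-12)(0.01235)/(3.31×10^-3) = 3.302×10^-11 F, so τ = RC = 2.615×10^-7 s.
The conduction current is I(t) = (V₀/R) e^(−t/τ), and the displacement current between the plates equals it.
t/τ = 1.411; I_d = (43.7/7920) · e^(−1.411) = (5.518×10^-3)(0.2439) = 1.35×10^-3 A.

1.35×10^-3 A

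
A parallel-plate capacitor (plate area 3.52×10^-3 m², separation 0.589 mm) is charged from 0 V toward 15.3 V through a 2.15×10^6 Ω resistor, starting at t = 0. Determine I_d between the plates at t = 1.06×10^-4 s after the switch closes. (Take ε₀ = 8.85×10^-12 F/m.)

2.80×10^-6 A

C = ε₀A/d = (8.85×10^-12)(3.52×10^-3)/(5.89×10^-4) = 5.289×10^-11 F, so τ = RC = 1.137×10^-4 s.
The conduction current is I(t) = (V₀/R) e^(−t/τ), and the displacement current between the plates equals it.
t/τ = 0.9323; I_d = (15.3/2.15×10^6) · e^(−0.9323) = (7.116×10^-6)(0.3936) = 2.80×10^-6 A.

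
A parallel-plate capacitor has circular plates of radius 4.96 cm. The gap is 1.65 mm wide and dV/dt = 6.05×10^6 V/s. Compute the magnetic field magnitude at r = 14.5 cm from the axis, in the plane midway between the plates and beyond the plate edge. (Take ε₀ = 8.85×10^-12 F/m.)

I_d = C dV/dt with C = ε₀πR²/d = 4.146×10^-11 F, so I_d = (4.146×10^-11)(6.05×10^6) = 2.508×10^-4 A.
With r > R the enclosed displacement current is the full I_d; B = μ₀ I_d / (2πr) = 3.46×10^-10 T.

3.46×10^-10 T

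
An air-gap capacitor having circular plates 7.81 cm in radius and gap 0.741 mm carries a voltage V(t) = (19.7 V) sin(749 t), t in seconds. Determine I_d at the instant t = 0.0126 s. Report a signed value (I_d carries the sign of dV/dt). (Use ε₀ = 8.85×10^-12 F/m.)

dE/dt = (V₀ω/d)·cos(ωt) with ωt = 9.4374 rad: (19.7)(749)(-0.9999)/(7.41×10^-4) = -1.991×10^7 V/(m·s).
I_d = ε₀ A dE/dt = (8.85×10^-12)(0.01916)(-1.991×10^7) = -3.38×10^-6 A.

-3.38×10^-6 A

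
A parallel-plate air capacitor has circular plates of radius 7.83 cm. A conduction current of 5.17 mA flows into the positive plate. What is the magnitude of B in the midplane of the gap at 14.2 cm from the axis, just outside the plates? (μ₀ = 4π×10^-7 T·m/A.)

Between the plates the displacement current equals the wire current: I_d = 5.17 mA = 5.17×10^-3 A.
Outside the plates the loop encloses all of I_d, so B·2πr = μ₀ I_d and B = 7.28×10^-9 T.

7.28×10^-9 T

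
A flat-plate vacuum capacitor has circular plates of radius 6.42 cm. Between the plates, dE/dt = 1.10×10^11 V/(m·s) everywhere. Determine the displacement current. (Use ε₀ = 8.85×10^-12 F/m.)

The displacement current is ε₀ times dΦ_E/dt = ε₀ A dE/dt = (8.85×10^-12)(0.01295)(1.10×10^11) = 0.0126 A.

0.0126 A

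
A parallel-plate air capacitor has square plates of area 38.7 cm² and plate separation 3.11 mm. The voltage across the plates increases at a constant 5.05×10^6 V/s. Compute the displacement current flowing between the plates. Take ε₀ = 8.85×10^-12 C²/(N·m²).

C = ε₀A/d = (8.85×10^-12)(3.87×10^-3)/(3.11×10^-3) = 1.101×10^-11 F.
I_d = C dV/dt = (1.101×10^-11)(5.05×10^6) = 5.56×10^-5 A.

5.56×10^-5 A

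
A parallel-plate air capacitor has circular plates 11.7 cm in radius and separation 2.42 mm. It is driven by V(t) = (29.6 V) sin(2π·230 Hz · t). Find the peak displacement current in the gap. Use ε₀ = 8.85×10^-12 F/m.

The displacement current equals the conduction current C dV/dt, which peaks at C V₀ ω.
With C = ε₀A/d = (8.85×10^-12)(0.04301)/(2.42×10^-3) = 1.573×10^-10 F and ω = 2πf = 1445 rad/s, I_d,max = (1.573×10^-10)(29.6)(1445) = 6.73×10^-6 A.

6.73×10^-6 A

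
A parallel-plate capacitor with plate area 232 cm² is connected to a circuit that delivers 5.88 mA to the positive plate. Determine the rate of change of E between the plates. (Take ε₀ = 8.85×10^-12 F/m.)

2.86×10^10 V/(m·s)

The displacement current between the plates equals the conduction current, I_d = 5.88 mA.
Then dE/dt = I_d/(ε₀A) = 2.86×10^10 V/(m·s).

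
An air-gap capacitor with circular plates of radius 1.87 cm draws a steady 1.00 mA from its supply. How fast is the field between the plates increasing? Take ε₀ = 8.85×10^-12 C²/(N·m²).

1.03×10^11 V/(m·s)

The displacement current between the plates equals the conduction current, I_d = 1.00 mA.
Since I_d = ε₀ A dE/dt, dE/dt = I_d/(ε₀A) = (1.00×10^-3)/((8.85×10^-12)(1.099×10^-3)) = 1.03×10^11 V/(m·s).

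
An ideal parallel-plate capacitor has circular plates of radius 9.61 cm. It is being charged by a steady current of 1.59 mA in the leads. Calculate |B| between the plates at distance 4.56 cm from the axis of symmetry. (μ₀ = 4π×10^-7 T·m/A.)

1.57×10^-9 T

Between the plates the displacement current equals the wire current: I_d = 1.59 mA = 1.59×10^-3 A.
An Ampèrian loop of radius r encloses a fraction (r/R)² of I_d. Then B·2πr = μ₀ I_d (r/R)², giving B = μ₀ I_d r/(2πR²) = 1.57×10^-9 T.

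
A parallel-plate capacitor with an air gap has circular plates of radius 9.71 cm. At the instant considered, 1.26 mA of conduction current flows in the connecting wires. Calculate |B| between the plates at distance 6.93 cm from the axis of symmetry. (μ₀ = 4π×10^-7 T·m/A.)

By continuity the displacement current in the gap matches the conduction current: I_d = 1.26×10^-3 A.
An Ampèrian loop of radius r encloses a fraction (r/R)² of I_d. Then B·2πr = μ₀ I_d (r/R)², giving B = μ₀ I_d r/(2πR²) = 1.85×10^-9 T.

1.85×10^-9 T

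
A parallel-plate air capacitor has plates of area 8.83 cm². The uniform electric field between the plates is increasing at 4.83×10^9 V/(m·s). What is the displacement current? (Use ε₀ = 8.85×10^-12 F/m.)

The displacement current is ε₀ times dΦ_E/dt = ε₀ A dE/dt = (8.85×10^-12)(8.83×10^-4)(4.83×10^9) = 3.77×10^-5 A.

3.77×10^-5 A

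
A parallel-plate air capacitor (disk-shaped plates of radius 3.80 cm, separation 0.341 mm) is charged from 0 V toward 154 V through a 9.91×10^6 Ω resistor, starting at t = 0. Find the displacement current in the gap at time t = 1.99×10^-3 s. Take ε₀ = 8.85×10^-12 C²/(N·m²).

With C = ε₀A/d = (8.85×10^-12)(4.536×10^-3)/(3.41×10^-4) = 1.177×10^-10 F, the time constant is τ = RC = 1.166×10^-3 s, so t/τ = 1.707 and e^(−t/τ) = 0.1814.
I_d = I_cond = (V₀/R) e^(−t/τ) = (1.554×10^-5)(0.1814) = 2.82×10^-6 A.

2.82×10^-6 A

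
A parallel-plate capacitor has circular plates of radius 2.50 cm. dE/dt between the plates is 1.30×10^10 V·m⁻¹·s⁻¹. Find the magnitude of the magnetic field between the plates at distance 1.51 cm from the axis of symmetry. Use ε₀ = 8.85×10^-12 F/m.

Total displacement current: I_d = ε₀(πR²)(dE/dt) = (8.85×10^-12)(1.963×10^-3)(1.30×10^10) = 2.258×10^-4 A.
An Ampèrian loop of radius r encloses a fraction (r/R)² of I_d. Then B·2πr = μ₀ I_d (r/R)², giving B = μ₀ I_d r/(2πR²) = 1.09×10^-9 T.

1.09×10^-9 T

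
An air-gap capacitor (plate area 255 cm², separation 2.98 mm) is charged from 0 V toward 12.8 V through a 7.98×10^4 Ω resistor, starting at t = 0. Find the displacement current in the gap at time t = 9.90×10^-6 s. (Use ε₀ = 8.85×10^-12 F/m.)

C = ε₀A/d = (8.85×10^-12)(0.0255)/(2.98×10^-3) = 7.573×10^-11 F and τ = RC = 6.043×10^-6 s. I_d in the gap equals the RC charging current.
I_d(t) = (V₀/R) e^(−t/τ) = 1.604×10^-4 · e^(−1.638) = 3.12×10^-5 A.

3.12×10^-5 A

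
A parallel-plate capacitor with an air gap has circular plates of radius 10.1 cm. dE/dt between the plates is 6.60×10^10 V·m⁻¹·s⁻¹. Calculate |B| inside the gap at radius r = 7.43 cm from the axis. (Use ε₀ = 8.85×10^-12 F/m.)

2.73×10^-8 T

Total displacement current: I_d = ε₀(πR²)(dE/dt) = (8.85×10^-12)(0.03205)(6.60×10^10) = 0.01872 A.
An Ampèrian loop of radius r encloses a fraction (r/R)² of I_d. Then B·2πr = μ₀ I_d (r/R)², giving B = μ₀ I_d r/(2πR²) = 2.73×10^-8 T.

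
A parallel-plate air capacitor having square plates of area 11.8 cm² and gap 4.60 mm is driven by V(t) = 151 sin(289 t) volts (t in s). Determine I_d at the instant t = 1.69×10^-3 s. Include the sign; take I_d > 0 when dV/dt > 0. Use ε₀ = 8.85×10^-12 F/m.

dV/dt = (151)(289)·cos(0.48841) = 3.854×10^4 V/s.
I_d = C dV/dt with C = ε₀A/d = (8.85×10^-12)(1.18×10^-3)/(4.60×10^-3) = 2.270×10^-12 F, so I_d = (2.270×10^-12)(3.854×10^4) = 8.75×10^-8 A.

8.75×10^-8 A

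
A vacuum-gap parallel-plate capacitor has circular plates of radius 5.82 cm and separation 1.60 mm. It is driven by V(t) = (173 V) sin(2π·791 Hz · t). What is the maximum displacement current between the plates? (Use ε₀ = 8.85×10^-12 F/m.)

C = ε₀A/d = (8.85×10^-12)(0.01064)/(1.60×10^-3) = 5.885×10^-11 F; ω = 2πf = 4970 rad/s.
I_d = C dV/dt, so |I_d|_max = C V₀ ω = (5.885×10^-11)(173)(4970) = 5.06×10^-5 A.

5.06×10^-5 A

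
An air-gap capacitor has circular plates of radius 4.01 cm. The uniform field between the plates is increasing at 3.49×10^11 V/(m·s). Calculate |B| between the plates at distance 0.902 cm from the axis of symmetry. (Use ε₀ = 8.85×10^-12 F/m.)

Through the whole plate area (πR² = 5.052×10^-3 m²), I_d = ε₀ πR² dE/dt = 0.01560 A.
An Ampèrian loop of radius r encloses a fraction (r/R)² of I_d. Then B·2πr = μ₀ I_d (r/R)², giving B = μ₀ I_d r/(2πR²) = 1.75×10^-8 T.

1.75×10^-8 T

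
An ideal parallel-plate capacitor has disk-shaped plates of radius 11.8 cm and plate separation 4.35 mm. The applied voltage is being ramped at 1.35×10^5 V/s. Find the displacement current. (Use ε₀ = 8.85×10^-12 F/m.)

C = ε₀A/d = (8.85×10^-12)(0.04374)/(4.35×10^-3) = 8.899×10^-11 F.
I_d = C dV/dt = (8.899×10^-11)(1.35×10^5) = 1.20×10^-5 A.

1.20×10^-5 A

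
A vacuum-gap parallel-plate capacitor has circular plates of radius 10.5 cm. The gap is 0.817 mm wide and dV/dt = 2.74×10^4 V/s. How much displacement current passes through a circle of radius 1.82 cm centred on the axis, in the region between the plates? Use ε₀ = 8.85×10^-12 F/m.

dE/dt = (dV/dt)/d = 3.354×10^7 V/(m·s); I_d = ε₀(πR²)(dE/dt) = (8.85×10^-12)(0.03464)(3.354×10^7) = 1.028×10^-5 A.
The field is uniform, so I_d,enc = I_d (r/R)² = (1.028×10^-5)(1.82/10.5)² = 3.09×10^-7 A.

3.09×10^-7 A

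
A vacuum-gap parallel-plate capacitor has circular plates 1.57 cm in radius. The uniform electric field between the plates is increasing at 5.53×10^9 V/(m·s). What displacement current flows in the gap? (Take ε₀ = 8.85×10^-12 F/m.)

The displacement current is ε₀ times dΦ_E/dt = ε₀ A dE/dt = (8.85×10^-12)(7.744×10^-4)(5.53×10^9) = 3.79×10^-5 A.

3.79×10^-5 A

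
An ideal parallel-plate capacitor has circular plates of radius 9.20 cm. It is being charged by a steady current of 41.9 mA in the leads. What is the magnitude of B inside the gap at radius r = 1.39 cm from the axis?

1.38×10^-8 T

No conduction current crosses the gap, so I_d there equals the 0.0419 A in the leads.
∮B·dl = μ₀ I_d,enc with I_d,enc = I_d r²/R² = 9.565×10^-4 A; so B = μ₀ I_d,enc/(2πr) = 1.38×10^-8 T.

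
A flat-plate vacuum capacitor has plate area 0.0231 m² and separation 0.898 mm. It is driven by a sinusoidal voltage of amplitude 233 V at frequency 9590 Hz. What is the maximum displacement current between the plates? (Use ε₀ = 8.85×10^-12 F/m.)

The displacement current equals the conduction current C dV/dt, which peaks at C V₀ ω.
With C = ε₀A/d = (8.85×10^-12)(0.0231)/(8.98×10^-4) = 2.277×10^-10 F and ω = 2πf = 6.026×10^4 rad/s, I_d,max = (2.277×10^-10)(233)(6.026×10^4) = 3.20×10^-3 A.

3.20×10^-3 A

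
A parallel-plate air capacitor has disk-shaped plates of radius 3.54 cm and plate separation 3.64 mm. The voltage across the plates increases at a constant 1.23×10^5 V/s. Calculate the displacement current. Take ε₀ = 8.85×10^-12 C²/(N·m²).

1.18×10^-6 A

The field between the plates is E = V/d, so dE/dt = (1.23×10^5)/(3.64×10^-3 m) = 3.379×10^7 V/(m·s).
I_d = ε₀ A (dE/dt) = (8.85×10^-12)(3.937×10^-3)(3.379×10^7) = 1.18×10^-6 A.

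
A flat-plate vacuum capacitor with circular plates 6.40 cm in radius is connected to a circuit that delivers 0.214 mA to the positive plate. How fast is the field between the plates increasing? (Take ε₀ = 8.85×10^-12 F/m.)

Charge continuity gives I_d = I = 2.14×10^-4 A between the plates.
Inverting I_d = ε₀ A dE/dt gives dE/dt = 2.14×10^-4 / (8.85×10^-12 · 0.01287) = 1.88×10^9 V/(m·s).

1.88×10^9 V/(m·s)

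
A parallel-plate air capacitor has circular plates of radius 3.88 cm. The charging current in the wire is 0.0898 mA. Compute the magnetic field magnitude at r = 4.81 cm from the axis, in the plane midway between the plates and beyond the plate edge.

Between the plates the displacement current equals the wire current: I_d = 0.0898 mA = 8.98×10^-5 A.
With r > R the enclosed displacement current is the full I_d; B = μ₀ I_d / (2πr) = 3.73×10^-10 T.

3.73×10^-10 T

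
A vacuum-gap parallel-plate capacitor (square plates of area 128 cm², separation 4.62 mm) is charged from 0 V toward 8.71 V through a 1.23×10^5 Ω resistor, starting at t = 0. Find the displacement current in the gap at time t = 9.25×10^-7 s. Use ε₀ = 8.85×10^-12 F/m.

5.21×10^-5 A

With C = ε₀A/d = (8.85×10^-12)(0.0128)/(4.62×10^-3) = 2.452×10^-11 F, the time constant is τ = RC = 3.016×10^-6 s, so t/τ = 0.3067 and e^(−t/τ) = 0.7359.
I_d = I_cond = (V₀/R) e^(−t/τ) = (7.081×10^-5)(0.7359) = 5.21×10^-5 A.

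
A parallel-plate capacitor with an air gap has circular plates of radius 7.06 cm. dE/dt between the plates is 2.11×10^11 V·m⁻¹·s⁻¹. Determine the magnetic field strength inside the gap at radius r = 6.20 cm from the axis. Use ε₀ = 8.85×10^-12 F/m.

7.27×10^-8 T

I_d = ε₀ dΦ_E/dt = ε₀ πR² (dE/dt) = (8.85×10^-12)(0.01566)(2.11×10^11) = 0.02924 A through the full plate area.
For r < R the Ampère–Maxwell law gives B(2πr) = μ₀ I_d (r²/R²), so B = μ₀ I_d r/(2πR²) = (4π×10^-7)(0.02924)(0.0620)/(2π·0.0706²) = 7.27×10^-8 T.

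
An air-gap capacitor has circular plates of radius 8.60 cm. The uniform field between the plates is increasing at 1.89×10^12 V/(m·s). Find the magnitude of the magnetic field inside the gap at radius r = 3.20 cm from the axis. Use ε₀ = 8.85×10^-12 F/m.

I_d = ε₀ dΦ_E/dt = ε₀ πR² (dE/dt) = (8.85×10^-12)(0.02324)(1.89×10^12) = 0.3887 A through the full plate area.
∮B·dl = μ₀ I_d,enc with I_d,enc = I_d r²/R² = 0.05382 A; so B = μ₀ I_d,enc/(2πr) = 3.36×10^-7 T.

3.36×10^-7 T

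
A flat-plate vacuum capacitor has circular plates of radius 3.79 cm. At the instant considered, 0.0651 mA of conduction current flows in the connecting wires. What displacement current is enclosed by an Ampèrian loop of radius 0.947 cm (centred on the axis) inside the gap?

Between the plates the displacement current equals the wire current: I_d = 0.0651 mA = 6.51×10^-5 A.
The field is uniform, so I_d,enc = I_d (r/R)² = (6.51×10^-5)(0.947/3.79)² = 4.06×10^-6 A.

4.06×10^-6 A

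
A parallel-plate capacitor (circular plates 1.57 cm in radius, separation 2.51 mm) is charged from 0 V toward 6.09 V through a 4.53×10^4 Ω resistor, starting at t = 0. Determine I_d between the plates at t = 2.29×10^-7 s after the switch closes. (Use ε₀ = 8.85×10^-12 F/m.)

2.11×10^-5 A

C = ε₀A/d = (8.85×10^-12)(7.744×10^-4)/(2.51×10^-3) = 2.730×10^-12 F and τ = RC = 1.237×10^-7 s. I_d in the gap equals the RC charging current.
I_d(t) = (V₀/R) e^(−t/τ) = 1.344×10^-4 · e^(−1.851) = 2.11×10^-5 A.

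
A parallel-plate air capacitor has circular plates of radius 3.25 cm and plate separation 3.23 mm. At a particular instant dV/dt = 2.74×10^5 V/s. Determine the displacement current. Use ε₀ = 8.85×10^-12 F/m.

2.49×10^-6 A

The displacement current equals the charging current C dV/dt. With C = ε₀A/d = (8.85×10^-12)(3.318×10^-3)/(3.23×10^-3) = 9.091×10^-12 F, I_d = (9.091×10^-12)(2.74×10^5) = 2.49×10^-6 A.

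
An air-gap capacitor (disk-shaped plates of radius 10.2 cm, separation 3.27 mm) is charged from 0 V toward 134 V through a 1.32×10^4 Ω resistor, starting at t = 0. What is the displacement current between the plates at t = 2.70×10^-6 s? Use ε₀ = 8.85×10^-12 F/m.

1.01×10^-3 A

C = ε₀A/d = (8.85×10^-12)(0.03269)/(3.27×10^-3) = 8.847×10^-11 F, so τ = RC = 1.168×10^-6 s.
The conduction current is I(t) = (V₀/R) e^(−t/τ), and the displacement current between the plates equals it.
t/τ = 2.312; I_d = (134/1.32×10^4) · e^(−2.312) = (0.01015)(0.09906) = 1.01×10^-3 A.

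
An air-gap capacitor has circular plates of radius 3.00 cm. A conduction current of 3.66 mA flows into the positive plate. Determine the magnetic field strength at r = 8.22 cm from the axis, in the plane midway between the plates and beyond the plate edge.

8.91×10^-9 T

No conduction current crosses the gap, so I_d there equals the 3.66×10^-3 A in the leads.
For r ≥ R the full I_d is enclosed: B = μ₀ I_d/(2πr) = (4π×10^-7)(3.66×10^-3)/(2π·0.0822) = 8.91×10^-9 T.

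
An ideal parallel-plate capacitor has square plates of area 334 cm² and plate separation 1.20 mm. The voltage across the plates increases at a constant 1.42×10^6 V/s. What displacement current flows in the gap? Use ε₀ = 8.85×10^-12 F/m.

3.50×10^-4 A

C = ε₀A/d = (8.85×10^-12)(0.0334)/(1.20×10^-3) = 2.463×10^-10 F.
I_d = C dV/dt = (2.463×10^-10)(1.42×10^6) = 3.50×10^-4 A.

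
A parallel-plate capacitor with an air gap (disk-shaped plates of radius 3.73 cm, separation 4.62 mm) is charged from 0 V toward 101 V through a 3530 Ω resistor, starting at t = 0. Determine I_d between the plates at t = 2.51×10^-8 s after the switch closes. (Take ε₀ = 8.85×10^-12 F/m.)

C = ε₀A/d = (8.85×10^-12)(4.371×10^-3)/(4.62×10^-3) = 8.373×10^-12 F, so τ = RC = 2.956×10^-8 s.
The conduction current is I(t) = (V₀/R) e^(−t/τ), and the displacement current between the plates equals it.
t/τ = 0.8491; I_d = (101/3530) · e^(−0.8491) = (0.02861)(0.4278) = 0.0122 A.

0.0122 A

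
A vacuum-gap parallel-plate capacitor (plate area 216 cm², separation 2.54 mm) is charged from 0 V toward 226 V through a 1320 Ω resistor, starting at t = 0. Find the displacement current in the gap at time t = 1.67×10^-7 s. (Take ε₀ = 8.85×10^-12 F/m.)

0.0319 A

C = ε₀A/d = (8.85×10^-12)(0.0216)/(2.54×10^-3) = 7.526×10^-11 F, so τ = RC = 9.934×10^-8 s.
The conduction current is I(t) = (V₀/R) e^(−t/τ), and the displacement current between the plates equals it.
t/τ = 1.681; I_d = (226/1320) · e^(−1.681) = (0.1712)(0.1862) = 0.0319 A.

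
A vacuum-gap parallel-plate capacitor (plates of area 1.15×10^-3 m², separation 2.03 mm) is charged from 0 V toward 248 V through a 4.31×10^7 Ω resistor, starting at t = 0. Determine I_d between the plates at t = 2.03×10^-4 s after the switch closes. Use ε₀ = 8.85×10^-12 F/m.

2.25×10^-6 A

C = ε₀A/d = (8.85×10^-12)(1.15×10^-3)/(2.03×10^-3) = 5.014×10^-12 F and τ = RC = 2.161×10^-4 s. I_d in the gap equals the RC charging current.
I_d(t) = (V₀/R) e^(−t/τ) = 5.754×10^-6 · e^(−0.9394) = 2.25×10^-6 A.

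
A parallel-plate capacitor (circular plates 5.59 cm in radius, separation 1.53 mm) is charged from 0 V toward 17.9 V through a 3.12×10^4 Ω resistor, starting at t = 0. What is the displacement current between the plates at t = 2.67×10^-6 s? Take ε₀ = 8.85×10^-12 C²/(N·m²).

C = ε₀A/d = (8.85×10^-12)(9.817×10^-3)/(1.53×10^-3) = 5.678×10^-11 F and τ = RC = 1.772×10^-6 s. I_d in the gap equals the RC charging current.
I_d(t) = (V₀/R) e^(−t/τ) = 5.737×10^-4 · e^(−1.507) = 1.27×10^-4 A.

1.27×10^-4 A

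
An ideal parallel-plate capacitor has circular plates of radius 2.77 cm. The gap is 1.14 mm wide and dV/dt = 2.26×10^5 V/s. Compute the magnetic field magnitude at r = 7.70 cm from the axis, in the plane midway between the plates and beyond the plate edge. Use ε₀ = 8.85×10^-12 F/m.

With E = V/d, dE/dt = 1.982×10^8 V/(m·s) and πR² = 2.411×10^-3 m², giving I_d = ε₀ πR² dE/dt = 4.229×10^-6 A.
For r ≥ R the full I_d is enclosed: B = μ₀ I_d/(2πr) = (4π×10^-7)(4.229×10^-6)/(2π·0.0770) = 1.10×10^-11 T.

1.10×10^-11 T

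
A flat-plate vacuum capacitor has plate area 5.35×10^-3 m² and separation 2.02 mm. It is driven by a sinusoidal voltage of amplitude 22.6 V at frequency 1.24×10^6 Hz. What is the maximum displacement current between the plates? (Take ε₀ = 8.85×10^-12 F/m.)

4.13×10^-3 A

C = ε₀A/d = (8.85×10^-12)(5.35×10^-3)/(2.02×10^-3) = 2.344×10^-11 F; ω = 2πf = 7.791×10^6 rad/s.
I_d = C dV/dt, so |I_d|_max = C V₀ ω = (2.344×10^-11)(22.6)(7.791×10^6) = 4.13×10^-3 A.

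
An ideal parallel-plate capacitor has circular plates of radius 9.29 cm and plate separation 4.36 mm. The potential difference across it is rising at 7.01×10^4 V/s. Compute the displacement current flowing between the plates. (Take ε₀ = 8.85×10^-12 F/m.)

3.86×10^-6 A

C = ε₀A/d = (8.85×10^-12)(0.02711)/(4.36×10^-3) = 5.503×10^-11 F.
I_d = C dV/dt = (5.503×10^-11)(7.01×10^4) = 3.86×10^-6 A.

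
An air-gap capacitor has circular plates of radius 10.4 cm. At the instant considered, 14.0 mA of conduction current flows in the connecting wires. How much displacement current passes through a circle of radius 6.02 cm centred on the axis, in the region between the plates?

4.69×10^-3 A

Between the plates the displacement current equals the wire current: I_d = 14.0 mA = 0.0140 A.
Through an area πr² the displacement current is I_d·(πr²/πR²) = I_d (r/R)² = 4.69×10^-3 A.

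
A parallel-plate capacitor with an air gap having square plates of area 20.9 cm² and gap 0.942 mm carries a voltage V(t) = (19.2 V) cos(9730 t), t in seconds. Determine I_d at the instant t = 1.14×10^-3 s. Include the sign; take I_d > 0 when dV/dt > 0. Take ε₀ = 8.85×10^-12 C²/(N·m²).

3.65×10^-6 A

dE/dt = (V₀ω/d)·−sin(ωt) with ωt = 11.0922 rad: (19.2)(9730)(0.9953)/(9.42×10^-4) = 1.974×10^8 V/(m·s).
I_d = ε₀ A dE/dt = (8.85×10^-12)(2.09×10^-3)(1.974×10^8) = 3.65×10^-6 A.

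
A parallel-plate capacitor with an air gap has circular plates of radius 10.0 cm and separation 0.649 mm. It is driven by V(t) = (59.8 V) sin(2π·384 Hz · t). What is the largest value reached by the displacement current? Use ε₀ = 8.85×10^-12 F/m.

The displacement current equals the conduction current C dV/dt, which peaks at C V₀ ω.
With C = ε₀A/d = (8.85×10^-12)(0.03142)/(6.49×10^-4) = 4.285×10^-10 F and ω = 2πf = 2413 rad/s, I_d,max = (4.285×10^-10)(59.8)(2413) = 6.18×10^-5 A.

6.18×10^-5 A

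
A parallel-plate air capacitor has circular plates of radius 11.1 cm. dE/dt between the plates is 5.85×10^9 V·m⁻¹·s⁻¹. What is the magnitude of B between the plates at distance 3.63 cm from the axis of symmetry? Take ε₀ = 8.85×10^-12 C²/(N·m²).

1.18×10^-9 T

I_d = ε₀ dΦ_E/dt = ε₀ πR² (dE/dt) = (8.85×10^-12)(0.03871)(5.85×10^9) = 2.004×10^-3 A through the full plate area.
∮B·dl = μ₀ I_d,enc with I_d,enc = I_d r²/R² = 2.143×10^-4 A; so B = μ₀ I_d,enc/(2πr) = 1.18×10^-9 T.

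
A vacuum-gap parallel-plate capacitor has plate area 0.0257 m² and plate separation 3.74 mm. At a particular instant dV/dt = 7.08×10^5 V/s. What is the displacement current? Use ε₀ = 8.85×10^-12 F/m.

4.31×10^-5 A

The field between the plates is E = V/d, so dE/dt = (7.08×10^5)/(3.74×10^-3 m) = 1.893×10^8 V/(m·s).
I_d = ε₀ A (dE/dt) = (8.85×10^-12)(0.0257)(1.893×10^8) = 4.31×10^-5 A.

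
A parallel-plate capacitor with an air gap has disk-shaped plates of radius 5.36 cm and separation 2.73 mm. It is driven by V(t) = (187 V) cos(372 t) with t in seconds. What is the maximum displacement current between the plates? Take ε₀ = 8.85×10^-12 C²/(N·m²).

(dE/dt)_max = V₀ω/d = 2.548×10^7 V/(m·s); ω = 372 rad/s.
I_d,max = ε₀ A (dE/dt)_max = (8.85×10^-12)(9.026×10^-3)(2.548×10^7) = 2.04×10^-6 A.

2.04×10^-6 A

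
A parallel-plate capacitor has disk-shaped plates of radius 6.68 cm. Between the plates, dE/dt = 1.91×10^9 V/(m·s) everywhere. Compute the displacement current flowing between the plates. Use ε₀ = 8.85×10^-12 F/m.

The displacement current is ε₀ times dΦ_E/dt = ε₀ A dE/dt = (8.85×10^-12)(0.01402)(1.91×10^9) = 2.37×10^-4 A.

2.37×10^-4 A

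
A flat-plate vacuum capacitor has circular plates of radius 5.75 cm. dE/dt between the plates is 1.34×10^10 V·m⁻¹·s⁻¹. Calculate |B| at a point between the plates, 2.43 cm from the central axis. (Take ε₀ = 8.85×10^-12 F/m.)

1.81×10^-9 T

Total displacement current: I_d = ε₀(πR²)(dE/dt) = (8.85×10^-12)(0.01039)(1.34×10^10) = 1.232×10^-3 A.
∮B·dl = μ₀ I_d,enc with I_d,enc = I_d r²/R² = 2.200×10^-4 A; so B = μ₀ I_d,enc/(2πr) = 1.81×10^-9 T.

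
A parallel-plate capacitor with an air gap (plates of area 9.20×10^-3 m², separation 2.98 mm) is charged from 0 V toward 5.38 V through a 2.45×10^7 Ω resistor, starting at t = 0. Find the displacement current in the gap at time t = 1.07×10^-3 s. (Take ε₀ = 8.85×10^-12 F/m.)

With C = ε₀A/d = (8.85×10^-12)(9.20×10^-3)/(2.98×10^-3) = 2.732×10^-11 F, the time constant is τ = RC = 6.693×10^-4 s, so t/τ = 1.599 and e^(−t/τ) = 0.2021.
I_d = I_cond = (V₀/R) e^(−t/τ) = (2.196×10^-7)(0.2021) = 4.44×10^-8 A.

4.44×10^-8 A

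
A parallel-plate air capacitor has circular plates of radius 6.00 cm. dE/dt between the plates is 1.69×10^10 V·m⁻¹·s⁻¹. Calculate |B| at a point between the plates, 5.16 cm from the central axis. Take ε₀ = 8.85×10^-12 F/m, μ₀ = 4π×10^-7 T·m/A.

Total displacement current: I_d = ε₀(πR²)(dE/dt) = (8.85×10^-12)(0.01131)(1.69×10^10) = 1.692×10^-3 A.
For r < R the Ampère–Maxwell law gives B(2πr) = μ₀ I_d (r²/R²), so B = μ₀ I_d r/(2πR²) = (4π×10^-7)(1.692×10^-3)(0.0516)/(2π·0.0600²) = 4.85×10^-9 T.

4.85×10^-9 T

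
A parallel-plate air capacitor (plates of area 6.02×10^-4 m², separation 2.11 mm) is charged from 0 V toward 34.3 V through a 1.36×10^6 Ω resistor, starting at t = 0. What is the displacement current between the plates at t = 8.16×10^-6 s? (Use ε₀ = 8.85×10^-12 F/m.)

2.34×10^-6 A

With C = ε₀A/d = (8.85×10^-12)(6.02×10^-4)/(2.11×10^-3) = 2.525×10^-12 F, the time constant is τ = RC = 3.434×10^-6 s, so t/τ = 2.376 and e^(−t/τ) = 0.09292.
I_d = I_cond = (V₀/R) e^(−t/τ) = (2.522×10^-5)(0.09292) = 2.34×10^-6 A.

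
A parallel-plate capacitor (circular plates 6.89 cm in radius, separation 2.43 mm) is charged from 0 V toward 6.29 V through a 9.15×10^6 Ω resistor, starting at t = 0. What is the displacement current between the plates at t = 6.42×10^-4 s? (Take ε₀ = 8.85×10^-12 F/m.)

C = ε₀A/d = (8.85×10^-12)(0.01491)/(2.43×10^-3) = 5.430×10^-11 F and τ = RC = 4.968×10^-4 s. I_d in the gap equals the RC charging current.
I_d(t) = (V₀/R) e^(−t/τ) = 6.874×10^-7 · e^(−1.292) = 1.89×10^-7 A.

1.89×10^-7 A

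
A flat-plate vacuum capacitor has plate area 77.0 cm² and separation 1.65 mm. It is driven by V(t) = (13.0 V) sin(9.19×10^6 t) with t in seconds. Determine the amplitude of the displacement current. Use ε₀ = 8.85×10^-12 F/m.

(dE/dt)_max = V₀ω/d = 7.241×10^10 V/(m·s); ω = 9.19×10^6 rad/s.
I_d,max = ε₀ A (dE/dt)_max = (8.85×10^-12)(7.70×10^-3)(7.241×10^10) = 4.93×10^-3 A.

4.93×10^-3 A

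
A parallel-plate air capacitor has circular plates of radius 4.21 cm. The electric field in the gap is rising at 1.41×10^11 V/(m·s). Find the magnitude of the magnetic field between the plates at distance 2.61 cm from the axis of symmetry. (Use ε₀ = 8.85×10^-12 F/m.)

2.05×10^-8 T

Total displacement current: I_d = ε₀(πR²)(dE/dt) = (8.85×10^-12)(5.568×10^-3)(1.41×10^11) = 6.948×10^-3 A.
For r < R the Ampère–Maxwell law gives B(2πr) = μ₀ I_d (r²/R²), so B = μ₀ I_d r/(2πR²) = (4π×10^-7)(6.948×10^-3)(0.0261)/(2π·0.0421²) = 2.05×10^-8 T.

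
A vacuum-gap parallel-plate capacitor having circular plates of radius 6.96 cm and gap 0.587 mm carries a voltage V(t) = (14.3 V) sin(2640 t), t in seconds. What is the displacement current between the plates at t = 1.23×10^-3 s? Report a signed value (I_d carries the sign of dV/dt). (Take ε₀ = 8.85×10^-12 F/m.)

dE/dt = (V₀ω/d)·cos(ωt) with ωt = 3.2472 rad: (14.3)(2640)(-0.9944)/(5.87×10^-4) = -6.395×10^7 V/(m·s).
I_d = ε₀ A dE/dt = (8.85×10^-12)(0.01522)(-6.395×10^7) = -8.61×10^-6 A.

-8.61×10^-6 A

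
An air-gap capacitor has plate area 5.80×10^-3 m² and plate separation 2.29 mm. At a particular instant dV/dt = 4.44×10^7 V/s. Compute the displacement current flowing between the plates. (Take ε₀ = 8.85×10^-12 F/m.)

9.95×10^-4 A

C = ε₀A/d = (8.85×10^-12)(5.80×10^-3)/(2.29×10^-3) = 2.241×10^-11 F.
I_d = C dV/dt = (2.241×10^-11)(4.44×10^7) = 9.95×10^-4 A.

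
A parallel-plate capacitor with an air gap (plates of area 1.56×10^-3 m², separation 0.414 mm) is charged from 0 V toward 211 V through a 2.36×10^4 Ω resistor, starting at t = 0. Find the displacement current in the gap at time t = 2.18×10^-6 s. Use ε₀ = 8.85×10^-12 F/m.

5.60×10^-4 A

With C = ε₀A/d = (8.85×10^-12)(1.56×10^-3)/(4.14×10^-4) = 3.335×10^-11 F, the time constant is τ = RC = 7.871×10^-7 s, so t/τ = 2.770 and e^(−t/τ) = 0.06266.
I_d = I_cond = (V₀/R) e^(−t/τ) = (8.941×10^-3)(0.06266) = 5.60×10^-4 A.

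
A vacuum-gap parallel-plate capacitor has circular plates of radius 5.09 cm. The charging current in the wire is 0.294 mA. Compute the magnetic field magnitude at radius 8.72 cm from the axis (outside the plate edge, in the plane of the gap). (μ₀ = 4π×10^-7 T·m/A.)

6.74×10^-10 T

No conduction current crosses the gap, so I_d there equals the 2.94×10^-4 A in the leads.
Outside the plates the loop encloses all of I_d, so B·2πr = μ₀ I_d and B = 6.74×10^-10 T.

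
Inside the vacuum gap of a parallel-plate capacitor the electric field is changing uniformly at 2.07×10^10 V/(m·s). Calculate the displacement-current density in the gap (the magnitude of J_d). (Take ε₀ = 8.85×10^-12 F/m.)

The displacement-current density is ε₀ ∂E/∂t = (8.85×10^-12)(2.07×10^10) = 0.183 A/m².

0.183 A/m²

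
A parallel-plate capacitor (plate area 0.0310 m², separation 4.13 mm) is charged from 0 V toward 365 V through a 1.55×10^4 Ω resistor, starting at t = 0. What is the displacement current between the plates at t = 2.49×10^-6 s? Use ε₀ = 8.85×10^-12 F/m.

2.10×10^-3 A

C = ε₀A/d = (8.85×10^-12)(0.0310)/(4.13×10^-3) = 6.643×10^-11 F, so τ = RC = 1.030×10^-6 s.
The conduction current is I(t) = (V₀/R) e^(−t/τ), and the displacement current between the plates equals it.
t/τ = 2.417; I_d = (365/1.55×10^4) · e^(−2.417) = (0.02355)(0.08919) = 2.10×10^-3 A.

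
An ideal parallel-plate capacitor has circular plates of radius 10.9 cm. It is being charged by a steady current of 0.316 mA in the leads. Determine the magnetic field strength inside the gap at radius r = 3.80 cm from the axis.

No conduction current crosses the gap, so I_d there equals the 3.16×10^-4 A in the leads.
An Ampèrian loop of radius r encloses a fraction (r/R)² of I_d. Then B·2πr = μ₀ I_d (r/R)², giving B = μ₀ I_d r/(2πR²) = 2.02×10^-10 T.

2.02×10^-10 T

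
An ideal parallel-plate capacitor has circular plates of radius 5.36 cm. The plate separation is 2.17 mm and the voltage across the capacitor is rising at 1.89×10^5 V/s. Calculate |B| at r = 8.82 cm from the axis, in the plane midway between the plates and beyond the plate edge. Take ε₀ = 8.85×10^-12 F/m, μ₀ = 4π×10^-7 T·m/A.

1.58×10^-11 T

With E = V/d, dE/dt = 8.710×10^7 V/(m·s) and πR² = 9.026×10^-3 m², giving I_d = ε₀ πR² dE/dt = 6.958×10^-6 A.
With r > R the enclosed displacement current is the full I_d; B = μ₀ I_d / (2πr) = 1.58×10^-11 T.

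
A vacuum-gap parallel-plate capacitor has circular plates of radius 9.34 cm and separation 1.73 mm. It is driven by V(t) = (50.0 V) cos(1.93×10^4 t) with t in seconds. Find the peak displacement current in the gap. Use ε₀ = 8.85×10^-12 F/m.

C = ε₀A/d = (8.85×10^-12)(0.02741)/(1.73×10^-3) = 1.402×10^-10 F; ω = 1.93×10^4 rad/s.
I_d = C dV/dt, so |I_d|_max = C V₀ ω = (1.402×10^-10)(50.0)(1.93×10^4) = 1.35×10^-4 A.

1.35×10^-4 A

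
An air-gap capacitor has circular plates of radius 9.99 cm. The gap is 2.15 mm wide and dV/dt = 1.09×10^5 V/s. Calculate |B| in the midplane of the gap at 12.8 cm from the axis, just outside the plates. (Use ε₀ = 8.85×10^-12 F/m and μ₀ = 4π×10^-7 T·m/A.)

2.20×10^-11 T

I_d = C dV/dt with C = ε₀πR²/d = 1.290×10^-10 F, so I_d = (1.290×10^-10)(1.09×10^5) = 1.406×10^-5 A.
For r ≥ R the full I_d is enclosed: B = μ₀ I_d/(2πr) = (4π×10^-7)(1.406×10^-5)/(2π·0.128) = 2.20×10^-11 T.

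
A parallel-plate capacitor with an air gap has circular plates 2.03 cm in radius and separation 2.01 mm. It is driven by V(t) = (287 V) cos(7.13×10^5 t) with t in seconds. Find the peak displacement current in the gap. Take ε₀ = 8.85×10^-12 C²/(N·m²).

1.17×10^-3 A

C = ε₀A/d = (8.85×10^-12)(1.295×10^-3)/(2.01×10^-3) = 5.702×10^-12 F; ω = 7.13×10^5 rad/s.
I_d = C dV/dt, so |I_d|_max = C V₀ ω = (5.702×10^-12)(287)(7.13×10^5) = 1.17×10^-3 A.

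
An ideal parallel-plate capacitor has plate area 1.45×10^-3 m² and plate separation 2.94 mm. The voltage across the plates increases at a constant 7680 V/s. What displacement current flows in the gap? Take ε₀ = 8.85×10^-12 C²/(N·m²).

E = V/d so dE/dt = (dV/dt)/d = 2.612×10^6 V/(m·s), and I_d = ε₀ A dE/dt = (8.85×10^-12)(1.45×10^-3)(2.612×10^6) = 3.35×10^-8 A.

3.35×10^-8 A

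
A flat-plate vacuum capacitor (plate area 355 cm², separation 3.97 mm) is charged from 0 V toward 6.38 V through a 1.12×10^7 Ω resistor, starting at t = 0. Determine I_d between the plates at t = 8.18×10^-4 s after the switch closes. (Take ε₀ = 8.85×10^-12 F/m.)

With C = ε₀A/d = (8.85×10^-12)(0.0355)/(3.97×10^-3) = 7.914×10^-11 F, the time constant is τ = RC = 8.864×10^-4 s, so t/τ = 0.9228 and e^(−t/τ) = 0.3974.
I_d = I_cond = (V₀/R) e^(−t/τ) = (5.696×10^-7)(0.3974) = 2.26×10^-7 A.

2.26×10^-7 A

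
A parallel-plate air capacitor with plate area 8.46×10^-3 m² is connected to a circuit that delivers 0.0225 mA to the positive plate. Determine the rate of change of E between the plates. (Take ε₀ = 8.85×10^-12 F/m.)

The displacement current between the plates equals the conduction current, I_d = 0.0225 mA.
Since I_d = ε₀ A dE/dt, dE/dt = I_d/(ε₀A) = (2.25×10^-5)/((8.85×10^-12)(8.46×10^-3)) = 3.01×10^8 V/(m·s).

3.01×10^8 V/(m·s)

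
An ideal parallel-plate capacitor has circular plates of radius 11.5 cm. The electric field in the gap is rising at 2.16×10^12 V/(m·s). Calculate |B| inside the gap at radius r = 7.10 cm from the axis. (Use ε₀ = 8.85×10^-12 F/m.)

Total displacement current: I_d = ε₀(πR²)(dE/dt) = (8.85×10^-12)(0.04155)(2.16×10^12) = 0.7943 A.
∮B·dl = μ₀ I_d,enc with I_d,enc = I_d r²/R² = 0.3028 A; so B = μ₀ I_d,enc/(2πr) = 8.53×10^-7 T.

8.53×10^-7 T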